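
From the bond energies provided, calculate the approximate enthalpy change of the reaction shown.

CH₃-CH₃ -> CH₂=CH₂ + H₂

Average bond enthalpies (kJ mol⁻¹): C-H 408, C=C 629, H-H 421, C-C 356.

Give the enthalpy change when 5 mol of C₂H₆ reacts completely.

ΔH = +610 kJ

Bonds broken (reactants):
  C-C: 1 × 356 = 356
  C-H: 6 × 408 = 2448
  Σ(broken) = 2804 kJ
Bonds formed (products):
  C-H: 4 × 408 = 1632
  C=C: 1 × 629 = 629
  H-H: 1 × 421 = 421
  Σ(formed) = 2682 kJ
ΔH = Σ(broken) − Σ(formed) = 2804 − 2682 = +122 kJ
For 5× the reaction as written: 5 × (+122) = +610 kJ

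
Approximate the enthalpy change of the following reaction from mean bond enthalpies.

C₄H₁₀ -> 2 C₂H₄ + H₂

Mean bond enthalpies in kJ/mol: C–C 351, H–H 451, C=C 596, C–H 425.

Bonds broken (reactants):
  C–C: 3 × 351 = 1053
  C–H: 10 × 425 = 4250
  Σ(broken) = 5303 kJ
Bonds formed (products):
  C–H: 8 × 425 = 3400
  C=C: 2 × 596 = 1192
  H–H: 1 × 451 = 451
  Σ(formed) = 5043 kJ
ΔH = Σ(broken) − Σ(formed) = 5303 − 5043 = +260 kJ

ΔH ≈ +260 kJ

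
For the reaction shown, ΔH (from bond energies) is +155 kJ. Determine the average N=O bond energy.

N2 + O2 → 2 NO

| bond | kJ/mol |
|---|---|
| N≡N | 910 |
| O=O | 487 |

Let D be the N=O bond energy.
Σ(broken) = 1×910 + 1×487 = 1397
Σ(formed) = 2×D = 2D
ΔH = Σ(broken) − Σ(formed) = (1397) − (2D) = +1397 − 2D
Setting this equal to +155 kJ gives 2D = 1242, so D = 621 kJ/mol.

D(N=O) ≈ 621 kJ/mol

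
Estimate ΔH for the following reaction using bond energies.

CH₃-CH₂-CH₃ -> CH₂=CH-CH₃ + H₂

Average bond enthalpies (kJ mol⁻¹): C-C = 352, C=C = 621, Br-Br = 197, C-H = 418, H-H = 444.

ΔH ≈ +123 kJ

Bonds broken (reactants):
  C-C: 2 × 352 = 704
  C-H: 8 × 418 = 3344
  Σ(broken) = 4048 kJ
Bonds formed (products):
  C-C: 1 × 352 = 352
  C-H: 6 × 418 = 2508
  C=C: 1 × 621 = 621
  H-H: 1 × 444 = 444
  Σ(formed) = 3925 kJ
ΔH = Σ(broken) − Σ(formed) = 4048 − 3925 = +123 kJ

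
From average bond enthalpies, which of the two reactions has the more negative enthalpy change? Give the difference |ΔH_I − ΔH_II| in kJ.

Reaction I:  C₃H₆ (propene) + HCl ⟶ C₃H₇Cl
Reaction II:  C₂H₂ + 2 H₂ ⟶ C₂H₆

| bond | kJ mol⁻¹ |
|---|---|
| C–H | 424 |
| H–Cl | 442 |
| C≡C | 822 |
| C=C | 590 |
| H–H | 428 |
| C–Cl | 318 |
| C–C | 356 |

Reaction II, by 308 kJ

Reaction I:
  Bonds broken (reactants):
    C–C: 1 × 356 = 356
    C–H: 6 × 424 = 2544
    C=C: 1 × 590 = 590
    H–Cl: 1 × 442 = 442
    Σ(broken) = 3932 kJ
  Bonds formed (products):
    C–C: 2 × 356 = 712
    C–Cl: 1 × 318 = 318
    C–H: 7 × 424 = 2968
    Σ(formed) = 3998 kJ
  ΔH_I = 3932 − 3998 = −66 kJ
Reaction II:
  Bonds broken (reactants):
    C≡C: 1 × 822 = 822
    C–H: 2 × 424 = 848
    H–H: 2 × 428 = 856
    Σ(broken) = 2526 kJ
  Bonds formed (products):
    C–C: 1 × 356 = 356
    C–H: 6 × 424 = 2544
    Σ(formed) = 2900 kJ
  ΔH_II = 2526 − 2900 = −374 kJ
ΔH_I − ΔH_II = +308 kJ, so reaction II has the more negative ΔH; |ΔH_I − ΔH_II| = 308 kJ.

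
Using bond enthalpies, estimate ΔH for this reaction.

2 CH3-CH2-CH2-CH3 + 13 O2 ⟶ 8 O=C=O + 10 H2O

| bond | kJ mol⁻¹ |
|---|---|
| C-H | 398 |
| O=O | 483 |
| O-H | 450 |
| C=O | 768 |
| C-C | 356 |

ΔH ≈ −4913 kJ

Bonds broken (reactants):
  C-C: 6 × 356 = 2136
  C-H: 20 × 398 = 7960
  O=O: 13 × 483 = 6279
  Σ(broken) = 16375 kJ
Bonds formed (products):
  C=O: 16 × 768 = 12288
  O-H: 20 × 450 = 9000
  Σ(formed) = 21288 kJ
ΔH = Σ(broken) − Σ(formed) = 16375 − 21288 = −4913 kJ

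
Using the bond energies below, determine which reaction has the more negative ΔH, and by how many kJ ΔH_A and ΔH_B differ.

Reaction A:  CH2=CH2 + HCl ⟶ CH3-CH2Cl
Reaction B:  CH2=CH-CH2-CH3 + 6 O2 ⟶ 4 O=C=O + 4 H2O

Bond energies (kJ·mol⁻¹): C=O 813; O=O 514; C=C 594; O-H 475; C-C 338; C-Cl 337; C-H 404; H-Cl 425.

Reaction B, by 2658 kJ

Reaction A:
  Bonds broken (reactants):
    C-H: 4 × 404 = 1616
    C=C: 1 × 594 = 594
    H-Cl: 1 × 425 = 425
    Σ(broken) = 2635 kJ
  Bonds formed (products):
    C-C: 1 × 338 = 338
    C-Cl: 1 × 337 = 337
    C-H: 5 × 404 = 2020
    Σ(formed) = 2695 kJ
  ΔH_A = 2635 − 2695 = −60 kJ
Reaction B:
  Bonds broken (reactants):
    C-C: 2 × 338 = 676
    C-H: 8 × 404 = 3232
    C=C: 1 × 594 = 594
    O=O: 6 × 514 = 3084
    Σ(broken) = 7586 kJ
  Bonds formed (products):
    C=O: 8 × 813 = 6504
    O-H: 8 × 475 = 3800
    Σ(formed) = 10304 kJ
  ΔH_B = 7586 − 10304 = −2718 kJ
ΔH_A − ΔH_B = +2658 kJ, so reaction B has the more negative ΔH; |ΔH_A − ΔH_B| = 2658 kJ.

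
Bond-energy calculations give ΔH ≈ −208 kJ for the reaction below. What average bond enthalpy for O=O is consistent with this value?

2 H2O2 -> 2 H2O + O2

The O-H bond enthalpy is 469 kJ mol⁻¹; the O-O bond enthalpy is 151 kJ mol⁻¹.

Let D be the O=O bond energy.
Σ(broken) = 4×469 + 2×151 = 2178
Σ(formed) = 4×469 + 1×D = 1876 + D
ΔH = Σ(broken) − Σ(formed) = (2178) − (1876 + D) = +302 − D
Setting this equal to −208 kJ gives D = 510 kJ/mol.

D(O=O) ≈ 510 kJ/mol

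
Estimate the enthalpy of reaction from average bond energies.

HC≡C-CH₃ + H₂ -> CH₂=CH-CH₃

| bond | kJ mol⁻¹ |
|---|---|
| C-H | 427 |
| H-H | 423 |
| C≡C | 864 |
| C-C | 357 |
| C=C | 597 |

ΔH ≈ −164 kJ

Bonds broken (reactants):
  C≡C: 1 × 864 = 864
  C-C: 1 × 357 = 357
  C-H: 4 × 427 = 1708
  H-H: 1 × 423 = 423
  Σ(broken) = 3352 kJ
Bonds formed (products):
  C-C: 1 × 357 = 357
  C-H: 6 × 427 = 2562
  C=C: 1 × 597 = 597
  Σ(formed) = 3516 kJ
ΔH = Σ(broken) − Σ(formed) = 3352 − 3516 = −164 kJ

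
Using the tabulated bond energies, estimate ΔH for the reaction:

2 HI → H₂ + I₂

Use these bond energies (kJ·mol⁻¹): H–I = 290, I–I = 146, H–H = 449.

ΔH ≈ −15 kJ

Bonds broken (reactants):
  H–I: 2 × 290 = 580
  Σ(broken) = 580 kJ
Bonds formed (products):
  H–H: 1 × 449 = 449
  I–I: 1 × 146 = 146
  Σ(formed) = 595 kJ
ΔH = Σ(broken) − Σ(formed) = 580 − 595 = −15 kJ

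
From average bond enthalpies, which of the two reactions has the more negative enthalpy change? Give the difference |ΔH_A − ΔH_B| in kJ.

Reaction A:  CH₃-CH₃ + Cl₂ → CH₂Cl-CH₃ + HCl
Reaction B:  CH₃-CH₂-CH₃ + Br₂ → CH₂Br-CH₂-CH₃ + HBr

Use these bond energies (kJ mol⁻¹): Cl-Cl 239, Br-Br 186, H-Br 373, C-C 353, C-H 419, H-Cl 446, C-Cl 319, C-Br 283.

Reaction A, by 56 kJ

Reaction A:
  Bonds broken (reactants):
    C-C: 1 × 353 = 353
    C-H: 6 × 419 = 2514
    Cl-Cl: 1 × 239 = 239
    Σ(broken) = 3106 kJ
  Bonds formed (products):
    C-C: 1 × 353 = 353
    C-Cl: 1 × 319 = 319
    C-H: 5 × 419 = 2095
    H-Cl: 1 × 446 = 446
    Σ(formed) = 3213 kJ
  ΔH_A = 3106 − 3213 = −107 kJ
Reaction B:
  Bonds broken (reactants):
    Br-Br: 1 × 186 = 186
    C-C: 2 × 353 = 706
    C-H: 8 × 419 = 3352
    Σ(broken) = 4244 kJ
  Bonds formed (products):
    C-Br: 1 × 283 = 283
    C-C: 2 × 353 = 706
    C-H: 7 × 419 = 2933
    H-Br: 1 × 373 = 373
    Σ(formed) = 4295 kJ
  ΔH_B = 4244 − 4295 = −51 kJ
ΔH_A − ΔH_B = −56 kJ, so reaction A has the more negative ΔH; |ΔH_A − ΔH_B| = 56 kJ.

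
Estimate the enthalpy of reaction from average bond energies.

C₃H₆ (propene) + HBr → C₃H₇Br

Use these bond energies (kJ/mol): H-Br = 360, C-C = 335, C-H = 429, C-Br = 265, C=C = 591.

ΔH ≈ −78 kJ

Bonds broken (reactants):
  C-C: 1 × 335 = 335
  C-H: 6 × 429 = 2574
  C=C: 1 × 591 = 591
  H-Br: 1 × 360 = 360
  Σ(broken) = 3860 kJ
Bonds formed (products):
  C-Br: 1 × 265 = 265
  C-C: 2 × 335 = 670
  C-H: 7 × 429 = 3003
  Σ(formed) = 3938 kJ
ΔH = Σ(broken) − Σ(formed) = 3860 − 3938 = −78 kJ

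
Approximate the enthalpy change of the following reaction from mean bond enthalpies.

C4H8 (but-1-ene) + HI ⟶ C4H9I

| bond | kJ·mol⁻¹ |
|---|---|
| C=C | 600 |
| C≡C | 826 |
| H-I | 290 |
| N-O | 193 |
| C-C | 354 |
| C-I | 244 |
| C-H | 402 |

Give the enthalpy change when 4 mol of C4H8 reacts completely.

ΔH = −440 kJ

Bonds broken (reactants):
  C-C: 2 × 354 = 708
  C-H: 8 × 402 = 3216
  C=C: 1 × 600 = 600
  H-I: 1 × 290 = 290
  Σ(broken) = 4814 kJ
Bonds formed (products):
  C-C: 3 × 354 = 1062
  C-H: 9 × 402 = 3618
  C-I: 1 × 244 = 244
  Σ(formed) = 4924 kJ
ΔH = Σ(broken) − Σ(formed) = 4814 − 4924 = −110 kJ
For 4× the reaction as written: 4 × (−110) = −440 kJ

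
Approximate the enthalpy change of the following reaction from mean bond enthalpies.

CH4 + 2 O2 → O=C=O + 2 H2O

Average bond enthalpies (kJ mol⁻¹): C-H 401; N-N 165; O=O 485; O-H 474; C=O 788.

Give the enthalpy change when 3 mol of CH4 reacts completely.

ΔH = −2694 kJ

Bonds broken (reactants):
  C-H: 4 × 401 = 1604
  O=O: 2 × 485 = 970
  Σ(broken) = 2574 kJ
Bonds formed (products):
  C=O: 2 × 788 = 1576
  O-H: 4 × 474 = 1896
  Σ(formed) = 3472 kJ
ΔH = Σ(broken) − Σ(formed) = 2574 − 3472 = −898 kJ
For 3× the reaction as written: 3 × (−898) = −2694 kJ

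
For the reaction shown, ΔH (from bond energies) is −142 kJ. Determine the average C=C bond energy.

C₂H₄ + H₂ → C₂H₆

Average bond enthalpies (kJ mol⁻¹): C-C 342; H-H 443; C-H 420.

D(C=C) ≈ 597 kJ/mol

Let D be the C=C bond energy.
Σ(broken) = 4×420 + 1×D + 1×443 = 2123 + D
Σ(formed) = 1×342 + 6×420 = 2862
ΔH = Σ(broken) − Σ(formed) = (2123 + D) − (2862) = −739 + D
Setting this equal to −142 kJ gives D = 597 kJ/mol.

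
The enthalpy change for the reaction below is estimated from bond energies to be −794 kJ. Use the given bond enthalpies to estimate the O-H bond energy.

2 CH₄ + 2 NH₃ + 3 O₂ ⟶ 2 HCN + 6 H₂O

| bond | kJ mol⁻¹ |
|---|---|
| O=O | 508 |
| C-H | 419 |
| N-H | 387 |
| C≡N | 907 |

D(O-H) ≈ 445 kJ/mol

Let D be the O-H bond energy.
Σ(broken) = 8×419 + 6×387 + 3×508 = 7198
Σ(formed) = 2×907 + 2×419 + 12×D = 2652 + 12D
ΔH = Σ(broken) − Σ(formed) = (7198) − (2652 + 12D) = +4546 − 12D
Setting this equal to −794 kJ gives 12D = 5340, so D = 445 kJ/mol.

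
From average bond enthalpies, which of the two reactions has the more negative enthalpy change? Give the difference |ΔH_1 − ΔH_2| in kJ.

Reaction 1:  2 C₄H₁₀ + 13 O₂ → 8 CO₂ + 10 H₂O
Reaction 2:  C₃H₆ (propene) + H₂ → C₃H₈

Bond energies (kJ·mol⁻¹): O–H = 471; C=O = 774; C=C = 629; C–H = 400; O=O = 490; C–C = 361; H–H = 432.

Reaction 1, by 5168 kJ

Reaction 1:
  Bonds broken (reactants):
    C–C: 6 × 361 = 2166
    C–H: 20 × 400 = 8000
    O=O: 13 × 490 = 6370
    Σ(broken) = 16536 kJ
  Bonds formed (products):
    C=O: 16 × 774 = 12384
    O–H: 20 × 471 = 9420
    Σ(formed) = 21804 kJ
  ΔH_1 = 16536 − 21804 = −5268 kJ
Reaction 2:
  Bonds broken (reactants):
    C–C: 1 × 361 = 361
    C–H: 6 × 400 = 2400
    C=C: 1 × 629 = 629
    H–H: 1 × 432 = 432
    Σ(broken) = 3822 kJ
  Bonds formed (products):
    C–C: 2 × 361 = 722
    C–H: 8 × 400 = 3200
    Σ(formed) = 3922 kJ
  ΔH_2 = 3822 − 3922 = −100 kJ
ΔH_1 − ΔH_2 = −5168 kJ, so reaction 1 has the more negative ΔH; |ΔH_1 − ΔH_2| = 5168 kJ.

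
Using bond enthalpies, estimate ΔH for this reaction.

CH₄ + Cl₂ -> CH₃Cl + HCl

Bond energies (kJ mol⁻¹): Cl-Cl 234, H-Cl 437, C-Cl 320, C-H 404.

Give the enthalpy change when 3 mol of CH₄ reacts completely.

Bonds broken (reactants):
  C-H: 4 × 404 = 1616
  Cl-Cl: 1 × 234 = 234
  Σ(broken) = 1850 kJ
Bonds formed (products):
  C-Cl: 1 × 320 = 320
  C-H: 3 × 404 = 1212
  H-Cl: 1 × 437 = 437
  Σ(formed) = 1969 kJ
ΔH = Σ(broken) − Σ(formed) = 1850 − 1969 = −119 kJ
For 3× the reaction as written: 3 × (−119) = −357 kJ

ΔH = −357 kJ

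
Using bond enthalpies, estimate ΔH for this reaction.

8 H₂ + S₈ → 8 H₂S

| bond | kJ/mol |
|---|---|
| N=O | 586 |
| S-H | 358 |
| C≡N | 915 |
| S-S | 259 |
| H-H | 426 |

ΔH ≈ −248 kJ

Bonds broken (reactants):
  H-H: 8 × 426 = 3408
  S-S: 8 × 259 = 2072
  Σ(broken) = 5480 kJ
Bonds formed (products):
  S-H: 16 × 358 = 5728
  Σ(formed) = 5728 kJ
ΔH = Σ(broken) − Σ(formed) = 5480 − 5728 = −248 kJ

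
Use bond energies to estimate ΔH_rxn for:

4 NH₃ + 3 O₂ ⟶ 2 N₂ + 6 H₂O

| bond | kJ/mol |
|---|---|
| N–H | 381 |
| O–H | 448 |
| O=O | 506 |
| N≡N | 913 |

ΔH ≈ −1112 kJ

Bonds broken (reactants):
  N–H: 12 × 381 = 4572
  O=O: 3 × 506 = 1518
  Σ(broken) = 6090 kJ
Bonds formed (products):
  N≡N: 2 × 913 = 1826
  O–H: 12 × 448 = 5376
  Σ(formed) = 7202 kJ
ΔH = Σ(broken) − Σ(formed) = 6090 − 7202 = −1112 kJ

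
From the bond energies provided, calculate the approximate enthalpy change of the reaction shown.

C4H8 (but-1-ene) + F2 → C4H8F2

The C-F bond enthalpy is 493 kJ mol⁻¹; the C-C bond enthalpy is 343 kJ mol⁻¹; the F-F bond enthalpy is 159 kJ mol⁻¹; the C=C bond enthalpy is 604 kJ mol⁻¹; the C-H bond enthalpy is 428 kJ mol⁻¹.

Bonds broken (reactants):
  C-C: 2 × 343 = 686
  C-H: 8 × 428 = 3424
  C=C: 1 × 604 = 604
  F-F: 1 × 159 = 159
  Σ(broken) = 4873 kJ
Bonds formed (products):
  C-C: 3 × 343 = 1029
  C-F: 2 × 493 = 986
  C-H: 8 × 428 = 3424
  Σ(formed) = 5439 kJ
ΔH = Σ(broken) − Σ(formed) = 4873 − 5439 = −566 kJ

ΔH ≈ −566 kJ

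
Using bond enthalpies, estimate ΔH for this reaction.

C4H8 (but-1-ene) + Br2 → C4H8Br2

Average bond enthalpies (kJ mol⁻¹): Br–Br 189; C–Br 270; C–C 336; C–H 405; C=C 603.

Bonds broken (reactants):
  Br–Br: 1 × 189 = 189
  C–C: 2 × 336 = 672
  C–H: 8 × 405 = 3240
  C=C: 1 × 603 = 603
  Σ(broken) = 4704 kJ
Bonds formed (products):
  C–Br: 2 × 270 = 540
  C–C: 3 × 336 = 1008
  C–H: 8 × 405 = 3240
  Σ(formed) = 4788 kJ
ΔH = Σ(broken) − Σ(formed) = 4704 − 4788 = −84 kJ

ΔH ≈ −84 kJ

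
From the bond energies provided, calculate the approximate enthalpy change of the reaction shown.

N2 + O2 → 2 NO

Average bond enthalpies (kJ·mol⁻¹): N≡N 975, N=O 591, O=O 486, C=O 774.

ΔH ≈ +279 kJ

Bonds broken (reactants):
  N≡N: 1 × 975 = 975
  O=O: 1 × 486 = 486
  Σ(broken) = 1461 kJ
Bonds formed (products):
  N=O: 2 × 591 = 1182
  Σ(formed) = 1182 kJ
ΔH = Σ(broken) − Σ(formed) = 1461 − 1182 = +279 kJ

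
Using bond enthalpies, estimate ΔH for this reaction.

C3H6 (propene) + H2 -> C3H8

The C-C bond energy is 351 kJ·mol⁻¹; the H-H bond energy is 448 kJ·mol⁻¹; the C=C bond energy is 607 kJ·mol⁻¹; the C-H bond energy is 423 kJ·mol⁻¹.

Bonds broken (reactants):
  C-C: 1 × 351 = 351
  C-H: 6 × 423 = 2538
  C=C: 1 × 607 = 607
  H-H: 1 × 448 = 448
  Σ(broken) = 3944 kJ
Bonds formed (products):
  C-C: 2 × 351 = 702
  C-H: 8 × 423 = 3384
  Σ(formed) = 4086 kJ
ΔH = Σ(broken) − Σ(formed) = 3944 − 4086 = −142 kJ

ΔH ≈ −142 kJ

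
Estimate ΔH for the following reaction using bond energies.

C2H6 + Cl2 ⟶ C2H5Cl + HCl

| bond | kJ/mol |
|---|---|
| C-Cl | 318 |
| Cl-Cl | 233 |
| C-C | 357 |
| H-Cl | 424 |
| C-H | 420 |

ΔH ≈ −89 kJ

Bonds broken (reactants):
  C-C: 1 × 357 = 357
  C-H: 6 × 420 = 2520
  Cl-Cl: 1 × 233 = 233
  Σ(broken) = 3110 kJ
Bonds formed (products):
  C-C: 1 × 357 = 357
  C-Cl: 1 × 318 = 318
  C-H: 5 × 420 = 2100
  H-Cl: 1 × 424 = 424
  Σ(formed) = 3199 kJ
ΔH = Σ(broken) − Σ(formed) = 3110 − 3199 = −89 kJ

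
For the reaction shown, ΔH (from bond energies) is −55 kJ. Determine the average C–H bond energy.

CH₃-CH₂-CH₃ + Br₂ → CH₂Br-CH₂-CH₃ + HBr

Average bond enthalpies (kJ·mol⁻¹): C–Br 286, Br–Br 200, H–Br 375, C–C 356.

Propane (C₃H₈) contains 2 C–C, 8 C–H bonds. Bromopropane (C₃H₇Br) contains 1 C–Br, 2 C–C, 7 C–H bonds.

D(C–H) ≈ 406 kJ/mol

Let D be the C–H bond energy.
Σ(broken) = 1×200 + 2×356 + 8×D = 912 + 8D
Σ(formed) = 1×286 + 2×356 + 7×D + 1×375 = 1373 + 7D
ΔH = Σ(broken) − Σ(formed) = (912 + 8D) − (1373 + 7D) = −461 + D
Setting this equal to −55 kJ gives D = 406 kJ/mol.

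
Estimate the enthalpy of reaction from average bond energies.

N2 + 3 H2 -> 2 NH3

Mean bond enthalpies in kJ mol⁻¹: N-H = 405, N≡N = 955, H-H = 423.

Bonds broken (reactants):
  H-H: 3 × 423 = 1269
  N≡N: 1 × 955 = 955
  Σ(broken) = 2224 kJ
Bonds formed (products):
  N-H: 6 × 405 = 2430
  Σ(formed) = 2430 kJ
ΔH = Σ(broken) − Σ(formed) = 2224 − 2430 = −206 kJ

ΔH ≈ −206 kJ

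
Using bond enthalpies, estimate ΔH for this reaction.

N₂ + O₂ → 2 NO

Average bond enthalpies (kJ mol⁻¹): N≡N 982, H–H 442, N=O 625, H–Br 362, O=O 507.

Bonds broken (reactants):
  N≡N: 1 × 982 = 982
  O=O: 1 × 507 = 507
  Σ(broken) = 1489 kJ
Bonds formed (products):
  N=O: 2 × 625 = 1250
  Σ(formed) = 1250 kJ
ΔH = Σ(broken) − Σ(formed) = 1489 − 1250 = +239 kJ

ΔH ≈ +239 kJ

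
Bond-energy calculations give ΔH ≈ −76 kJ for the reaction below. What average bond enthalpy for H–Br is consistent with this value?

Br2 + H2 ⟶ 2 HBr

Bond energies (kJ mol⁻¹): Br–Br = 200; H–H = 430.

D(H–Br) ≈ 353 kJ/mol

Let D be the H–Br bond energy.
Σ(broken) = 1×200 + 1×430 = 630
Σ(formed) = 2×D = 2D
ΔH = Σ(broken) − Σ(formed) = (630) − (2D) = +630 − 2D
Setting this equal to −76 kJ gives 2D = 706, so D = 353 kJ/mol.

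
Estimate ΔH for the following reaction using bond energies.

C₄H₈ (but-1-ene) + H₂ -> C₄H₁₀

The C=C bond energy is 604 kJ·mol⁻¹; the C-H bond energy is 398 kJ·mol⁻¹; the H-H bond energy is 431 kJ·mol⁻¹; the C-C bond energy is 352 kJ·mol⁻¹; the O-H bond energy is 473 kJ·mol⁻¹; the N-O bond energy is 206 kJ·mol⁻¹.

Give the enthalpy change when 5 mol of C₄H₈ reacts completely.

ΔH = −565 kJ

Bonds broken (reactants):
  C-C: 2 × 352 = 704
  C-H: 8 × 398 = 3184
  C=C: 1 × 604 = 604
  H-H: 1 × 431 = 431
  Σ(broken) = 4923 kJ
Bonds formed (products):
  C-C: 3 × 352 = 1056
  C-H: 10 × 398 = 3980
  Σ(formed) = 5036 kJ
ΔH = Σ(broken) − Σ(formed) = 4923 − 5036 = −113 kJ
For 5× the reaction as written: 5 × (−113) = −565 kJ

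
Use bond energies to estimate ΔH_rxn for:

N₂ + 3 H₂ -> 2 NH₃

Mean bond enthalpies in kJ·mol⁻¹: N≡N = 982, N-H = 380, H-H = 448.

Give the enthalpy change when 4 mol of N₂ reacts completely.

Bonds broken (reactants):
  H-H: 3 × 448 = 1344
  N≡N: 1 × 982 = 982
  Σ(broken) = 2326 kJ
Bonds formed (products):
  N-H: 6 × 380 = 2280
  Σ(formed) = 2280 kJ
ΔH = Σ(broken) − Σ(formed) = 2326 − 2280 = +46 kJ
For 4× the reaction as written: 4 × (+46) = +184 kJ

ΔH = +184 kJ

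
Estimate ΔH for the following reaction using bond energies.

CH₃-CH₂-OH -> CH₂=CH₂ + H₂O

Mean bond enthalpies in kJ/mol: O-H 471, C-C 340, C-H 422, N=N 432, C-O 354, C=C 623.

ΔH ≈ +22 kJ

Bonds broken (reactants):
  C-C: 1 × 340 = 340
  C-H: 5 × 422 = 2110
  C-O: 1 × 354 = 354
  O-H: 1 × 471 = 471
  Σ(broken) = 3275 kJ
Bonds formed (products):
  C-H: 4 × 422 = 1688
  C=C: 1 × 623 = 623
  O-H: 2 × 471 = 942
  Σ(formed) = 3253 kJ
ΔH = Σ(broken) − Σ(formed) = 3275 − 3253 = +22 kJ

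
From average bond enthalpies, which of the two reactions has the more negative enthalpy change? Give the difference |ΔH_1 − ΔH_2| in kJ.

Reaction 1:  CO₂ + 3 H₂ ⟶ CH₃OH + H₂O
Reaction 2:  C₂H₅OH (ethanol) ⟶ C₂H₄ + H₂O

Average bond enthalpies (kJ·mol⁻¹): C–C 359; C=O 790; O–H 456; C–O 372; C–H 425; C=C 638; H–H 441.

Reaction 1:
  Bonds broken (reactants):
    C=O: 2 × 790 = 1580
    H–H: 3 × 441 = 1323
    Σ(broken) = 2903 kJ
  Bonds formed (products):
    C–H: 3 × 425 = 1275
    C–O: 1 × 372 = 372
    O–H: 3 × 456 = 1368
    Σ(formed) = 3015 kJ
  ΔH_1 = 2903 − 3015 = −112 kJ
Reaction 2:
  Bonds broken (reactants):
    C–C: 1 × 359 = 359
    C–H: 5 × 425 = 2125
    C–O: 1 × 372 = 372
    O–H: 1 × 456 = 456
    Σ(broken) = 3312 kJ
  Bonds formed (products):
    C–H: 4 × 425 = 1700
    C=C: 1 × 638 = 638
    O–H: 2 × 456 = 912
    Σ(formed) = 3250 kJ
  ΔH_2 = 3312 − 3250 = +62 kJ
ΔH_1 − ΔH_2 = −174 kJ, so reaction 1 has the more negative ΔH; |ΔH_1 − ΔH_2| = 174 kJ.

Reaction 1, by 174 kJ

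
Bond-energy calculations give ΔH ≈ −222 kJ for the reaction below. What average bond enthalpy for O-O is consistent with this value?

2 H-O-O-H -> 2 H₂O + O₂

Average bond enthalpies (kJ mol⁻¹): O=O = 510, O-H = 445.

Let D be the O-O bond energy.
Σ(broken) = 4×445 + 2×D = 1780 + 2D
Σ(formed) = 4×445 + 1×510 = 2290
ΔH = Σ(broken) − Σ(formed) = (1780 + 2D) − (2290) = −510 + 2D
Setting this equal to −222 kJ gives 2D = 288, so D = 144 kJ/mol.

D(O-O) ≈ 144 kJ/mol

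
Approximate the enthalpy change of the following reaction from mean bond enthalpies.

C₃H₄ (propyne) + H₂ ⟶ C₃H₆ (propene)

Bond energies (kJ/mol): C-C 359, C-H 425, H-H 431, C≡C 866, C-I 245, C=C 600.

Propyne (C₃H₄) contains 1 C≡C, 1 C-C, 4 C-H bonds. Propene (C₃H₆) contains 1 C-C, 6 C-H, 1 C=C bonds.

Bonds broken (reactants):
  C≡C: 1 × 866 = 866
  C-C: 1 × 359 = 359
  C-H: 4 × 425 = 1700
  H-H: 1 × 431 = 431
  Σ(broken) = 3356 kJ
Bonds formed (products):
  C-C: 1 × 359 = 359
  C-H: 6 × 425 = 2550
  C=C: 1 × 600 = 600
  Σ(formed) = 3509 kJ
ΔH = Σ(broken) − Σ(formed) = 3356 − 3509 = −153 kJ

ΔH ≈ −153 kJ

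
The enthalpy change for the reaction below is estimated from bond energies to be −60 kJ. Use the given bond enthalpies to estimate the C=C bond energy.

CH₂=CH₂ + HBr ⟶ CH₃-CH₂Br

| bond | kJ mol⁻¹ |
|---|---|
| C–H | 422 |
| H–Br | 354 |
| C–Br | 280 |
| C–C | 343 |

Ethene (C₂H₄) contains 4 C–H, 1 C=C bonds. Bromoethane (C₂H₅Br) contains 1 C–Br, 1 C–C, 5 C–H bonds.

D(C=C) ≈ 631 kJ/mol

Let D be the C=C bond energy.
Σ(broken) = 4×422 + 1×D + 1×354 = 2042 + D
Σ(formed) = 1×280 + 1×343 + 5×422 = 2733
ΔH = Σ(broken) − Σ(formed) = (2042 + D) − (2733) = −691 + D
Setting this equal to −60 kJ gives D = 631 kJ/mol.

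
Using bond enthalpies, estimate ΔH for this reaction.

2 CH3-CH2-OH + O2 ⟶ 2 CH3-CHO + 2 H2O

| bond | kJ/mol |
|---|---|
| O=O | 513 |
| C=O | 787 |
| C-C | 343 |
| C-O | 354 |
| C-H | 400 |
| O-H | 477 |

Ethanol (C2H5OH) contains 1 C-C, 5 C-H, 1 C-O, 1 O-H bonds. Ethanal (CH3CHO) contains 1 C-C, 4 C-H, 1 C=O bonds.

Bonds broken (reactants):
  C-C: 2 × 343 = 686
  C-H: 10 × 400 = 4000
  C-O: 2 × 354 = 708
  O-H: 2 × 477 = 954
  O=O: 1 × 513 = 513
  Σ(broken) = 6861 kJ
Bonds formed (products):
  C-C: 2 × 343 = 686
  C-H: 8 × 400 = 3200
  C=O: 2 × 787 = 1574
  O-H: 4 × 477 = 1908
  Σ(formed) = 7368 kJ
ΔH = Σ(broken) − Σ(formed) = 6861 − 7368 = −507 kJ

ΔH ≈ −507 kJ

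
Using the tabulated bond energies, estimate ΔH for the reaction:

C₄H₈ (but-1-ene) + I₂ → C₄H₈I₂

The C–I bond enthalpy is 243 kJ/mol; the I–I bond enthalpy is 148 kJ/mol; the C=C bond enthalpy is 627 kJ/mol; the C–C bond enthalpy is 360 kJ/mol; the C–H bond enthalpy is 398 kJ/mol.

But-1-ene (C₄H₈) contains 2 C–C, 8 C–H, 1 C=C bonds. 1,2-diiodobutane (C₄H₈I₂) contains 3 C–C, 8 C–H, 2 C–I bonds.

ΔH ≈ −71 kJ

Bonds broken (reactants):
  C–C: 2 × 360 = 720
  C–H: 8 × 398 = 3184
  C=C: 1 × 627 = 627
  I–I: 1 × 148 = 148
  Σ(broken) = 4679 kJ
Bonds formed (products):
  C–C: 3 × 360 = 1080
  C–H: 8 × 398 = 3184
  C–I: 2 × 243 = 486
  Σ(formed) = 4750 kJ
ΔH = Σ(broken) − Σ(formed) = 4679 − 4750 = −71 kJ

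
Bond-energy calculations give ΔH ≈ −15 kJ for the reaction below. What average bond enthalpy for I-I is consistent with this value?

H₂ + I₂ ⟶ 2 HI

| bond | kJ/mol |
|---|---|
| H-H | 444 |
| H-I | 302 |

D(I-I) ≈ 145 kJ/mol

Let D be the I-I bond energy.
Σ(broken) = 1×444 + 1×D = 444 + D
Σ(formed) = 2×302 = 604
ΔH = Σ(broken) − Σ(formed) = (444 + D) − (604) = −160 + D
Setting this equal to −15 kJ gives D = 145 kJ/mol.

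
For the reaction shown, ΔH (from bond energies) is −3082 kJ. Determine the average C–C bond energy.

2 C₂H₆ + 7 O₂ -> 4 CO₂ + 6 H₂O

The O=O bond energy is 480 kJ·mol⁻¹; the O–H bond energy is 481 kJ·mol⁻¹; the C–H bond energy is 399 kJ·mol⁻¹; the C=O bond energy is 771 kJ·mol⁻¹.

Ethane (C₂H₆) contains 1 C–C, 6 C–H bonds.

Let D be the C–C bond energy.
Σ(broken) = 2×D + 12×399 + 7×480 = 8148 + 2D
Σ(formed) = 8×771 + 12×481 = 11940
ΔH = Σ(broken) − Σ(formed) = (8148 + 2D) − (11940) = −3792 + 2D
Setting this equal to −3082 kJ gives 2D = 710, so D = 355 kJ/mol.

D(C–C) ≈ 355 kJ/mol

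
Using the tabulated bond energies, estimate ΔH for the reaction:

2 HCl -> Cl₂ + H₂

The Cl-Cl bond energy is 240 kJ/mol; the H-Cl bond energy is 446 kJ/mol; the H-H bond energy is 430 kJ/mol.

ΔH ≈ +222 kJ

Bonds broken (reactants):
  H-Cl: 2 × 446 = 892
  Σ(broken) = 892 kJ
Bonds formed (products):
  Cl-Cl: 1 × 240 = 240
  H-H: 1 × 430 = 430
  Σ(formed) = 670 kJ
ΔH = Σ(broken) − Σ(formed) = 892 − 670 = +222 kJ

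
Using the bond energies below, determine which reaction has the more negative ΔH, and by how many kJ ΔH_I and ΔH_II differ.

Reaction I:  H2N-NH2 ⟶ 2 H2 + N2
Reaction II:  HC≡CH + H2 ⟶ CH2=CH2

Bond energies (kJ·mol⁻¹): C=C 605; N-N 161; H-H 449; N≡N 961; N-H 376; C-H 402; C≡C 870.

Reaction I, by 104 kJ

Reaction I:
  Bonds broken (reactants):
    N-H: 4 × 376 = 1504
    N-N: 1 × 161 = 161
    Σ(broken) = 1665 kJ
  Bonds formed (products):
    H-H: 2 × 449 = 898
    N≡N: 1 × 961 = 961
    Σ(formed) = 1859 kJ
  ΔH_I = 1665 − 1859 = −194 kJ
Reaction II:
  Bonds broken (reactants):
    C≡C: 1 × 870 = 870
    C-H: 2 × 402 = 804
    H-H: 1 × 449 = 449
    Σ(broken) = 2123 kJ
  Bonds formed (products):
    C-H: 4 × 402 = 1608
    C=C: 1 × 605 = 605
    Σ(formed) = 2213 kJ
  ΔH_II = 2123 − 2213 = −90 kJ
ΔH_I − ΔH_II = −104 kJ, so reaction I has the more negative ΔH; |ΔH_I − ΔH_II| = 104 kJ.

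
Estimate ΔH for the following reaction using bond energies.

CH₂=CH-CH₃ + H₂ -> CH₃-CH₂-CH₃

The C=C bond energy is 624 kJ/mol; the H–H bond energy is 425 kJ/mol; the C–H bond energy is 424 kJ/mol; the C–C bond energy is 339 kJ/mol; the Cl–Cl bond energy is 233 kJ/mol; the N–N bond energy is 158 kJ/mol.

Bonds broken (reactants):
  C–C: 1 × 339 = 339
  C–H: 6 × 424 = 2544
  C=C: 1 × 624 = 624
  H–H: 1 × 425 = 425
  Σ(broken) = 3932 kJ
Bonds formed (products):
  C–C: 2 × 339 = 678
  C–H: 8 × 424 = 3392
  Σ(formed) = 4070 kJ
ΔH = Σ(broken) − Σ(formed) = 3932 − 4070 = −138 kJ

ΔH ≈ −138 kJ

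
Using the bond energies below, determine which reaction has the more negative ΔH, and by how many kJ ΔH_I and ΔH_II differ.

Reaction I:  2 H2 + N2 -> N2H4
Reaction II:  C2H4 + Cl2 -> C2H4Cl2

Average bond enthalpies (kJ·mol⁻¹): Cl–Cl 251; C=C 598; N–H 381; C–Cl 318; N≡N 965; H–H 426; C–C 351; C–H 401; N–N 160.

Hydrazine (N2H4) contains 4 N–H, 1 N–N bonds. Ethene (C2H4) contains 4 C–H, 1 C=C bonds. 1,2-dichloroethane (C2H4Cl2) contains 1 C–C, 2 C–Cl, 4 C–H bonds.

Reaction I:
  Bonds broken (reactants):
    H–H: 2 × 426 = 852
    N≡N: 1 × 965 = 965
    Σ(broken) = 1817 kJ
  Bonds formed (products):
    N–H: 4 × 381 = 1524
    N–N: 1 × 160 = 160
    Σ(formed) = 1684 kJ
  ΔH_I = 1817 − 1684 = +133 kJ
Reaction II:
  Bonds broken (reactants):
    C–H: 4 × 401 = 1604
    C=C: 1 × 598 = 598
    Cl–Cl: 1 × 251 = 251
    Σ(broken) = 2453 kJ
  Bonds formed (products):
    C–C: 1 × 351 = 351
    C–Cl: 2 × 318 = 636
    C–H: 4 × 401 = 1604
    Σ(formed) = 2591 kJ
  ΔH_II = 2453 − 2591 = −138 kJ
ΔH_I − ΔH_II = +271 kJ, so reaction II has the more negative ΔH; |ΔH_I − ΔH_II| = 271 kJ.

Reaction II, by 271 kJ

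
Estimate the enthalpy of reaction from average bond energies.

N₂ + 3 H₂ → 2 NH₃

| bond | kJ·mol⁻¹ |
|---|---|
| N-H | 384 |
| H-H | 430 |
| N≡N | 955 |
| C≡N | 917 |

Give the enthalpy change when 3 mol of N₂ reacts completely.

Bonds broken (reactants):
  H-H: 3 × 430 = 1290
  N≡N: 1 × 955 = 955
  Σ(broken) = 2245 kJ
Bonds formed (products):
  N-H: 6 × 384 = 2304
  Σ(formed) = 2304 kJ
ΔH = Σ(broken) − Σ(formed) = 2245 − 2304 = −59 kJ
For 3× the reaction as written: 3 × (−59) = −177 kJ

ΔH = −177 kJ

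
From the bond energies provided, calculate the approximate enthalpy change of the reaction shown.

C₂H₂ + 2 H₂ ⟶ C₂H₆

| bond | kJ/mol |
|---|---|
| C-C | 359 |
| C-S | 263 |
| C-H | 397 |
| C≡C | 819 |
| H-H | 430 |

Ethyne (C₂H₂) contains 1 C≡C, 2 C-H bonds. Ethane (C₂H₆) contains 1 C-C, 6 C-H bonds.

Bonds broken (reactants):
  C≡C: 1 × 819 = 819
  C-H: 2 × 397 = 794
  H-H: 2 × 430 = 860
  Σ(broken) = 2473 kJ
Bonds formed (products):
  C-C: 1 × 359 = 359
  C-H: 6 × 397 = 2382
  Σ(formed) = 2741 kJ
ΔH = Σ(broken) − Σ(formed) = 2473 − 2741 = −268 kJ

ΔH ≈ −268 kJ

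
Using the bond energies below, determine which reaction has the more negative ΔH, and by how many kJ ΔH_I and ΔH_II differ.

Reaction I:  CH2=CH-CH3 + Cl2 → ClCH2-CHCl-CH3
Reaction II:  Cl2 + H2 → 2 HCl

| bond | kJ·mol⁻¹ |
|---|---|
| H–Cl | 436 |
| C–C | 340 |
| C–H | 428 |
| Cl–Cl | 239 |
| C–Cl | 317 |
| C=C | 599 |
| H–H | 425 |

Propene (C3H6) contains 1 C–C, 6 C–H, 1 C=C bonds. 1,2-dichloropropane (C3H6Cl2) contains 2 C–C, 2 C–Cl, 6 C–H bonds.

Reaction I:
  Bonds broken (reactants):
    C–C: 1 × 340 = 340
    C–H: 6 × 428 = 2568
    C=C: 1 × 599 = 599
    Cl–Cl: 1 × 239 = 239
    Σ(broken) = 3746 kJ
  Bonds formed (products):
    C–C: 2 × 340 = 680
    C–Cl: 2 × 317 = 634
    C–H: 6 × 428 = 2568
    Σ(formed) = 3882 kJ
  ΔH_I = 3746 − 3882 = −136 kJ
Reaction II:
  Bonds broken (reactants):
    Cl–Cl: 1 × 239 = 239
    H–H: 1 × 425 = 425
    Σ(broken) = 664 kJ
  Bonds formed (products):
    H–Cl: 2 × 436 = 872
    Σ(formed) = 872 kJ
  ΔH_II = 664 − 872 = −208 kJ
ΔH_I − ΔH_II = +72 kJ, so reaction II has the more negative ΔH; |ΔH_I − ΔH_II| = 72 kJ.

Reaction II, by 72 kJ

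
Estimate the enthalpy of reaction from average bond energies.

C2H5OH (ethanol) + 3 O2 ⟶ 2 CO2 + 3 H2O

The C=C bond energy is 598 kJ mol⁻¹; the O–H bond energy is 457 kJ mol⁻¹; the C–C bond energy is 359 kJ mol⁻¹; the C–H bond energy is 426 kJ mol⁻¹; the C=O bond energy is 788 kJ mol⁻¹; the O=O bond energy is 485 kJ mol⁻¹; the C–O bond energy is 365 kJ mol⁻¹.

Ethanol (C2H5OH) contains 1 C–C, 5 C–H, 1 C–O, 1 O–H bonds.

ΔH ≈ −1128 kJ

Bonds broken (reactants):
  C–C: 1 × 359 = 359
  C–H: 5 × 426 = 2130
  C–O: 1 × 365 = 365
  O–H: 1 × 457 = 457
  O=O: 3 × 485 = 1455
  Σ(broken) = 4766 kJ
Bonds formed (products):
  C=O: 4 × 788 = 3152
  O–H: 6 × 457 = 2742
  Σ(formed) = 5894 kJ
ΔH = Σ(broken) − Σ(formed) = 4766 − 5894 = −1128 kJ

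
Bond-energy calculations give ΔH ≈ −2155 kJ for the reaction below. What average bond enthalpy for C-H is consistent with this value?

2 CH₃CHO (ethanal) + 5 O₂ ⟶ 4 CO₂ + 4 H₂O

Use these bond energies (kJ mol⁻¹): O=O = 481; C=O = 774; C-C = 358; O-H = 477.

Let D be the C-H bond energy.
Σ(broken) = 2×358 + 8×D + 2×774 + 5×481 = 4669 + 8D
Σ(formed) = 8×774 + 8×477 = 10008
ΔH = Σ(broken) − Σ(formed) = (4669 + 8D) − (10008) = −5339 + 8D
Setting this equal to −2155 kJ gives 8D = 3184, so D = 398 kJ/mol.

D(C-H) ≈ 398 kJ/mol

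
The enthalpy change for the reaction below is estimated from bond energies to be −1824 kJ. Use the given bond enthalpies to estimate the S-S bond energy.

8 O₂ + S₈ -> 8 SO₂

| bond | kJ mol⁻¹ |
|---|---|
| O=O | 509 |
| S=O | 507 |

Let D be the S-S bond energy.
Σ(broken) = 8×509 + 8×D = 4072 + 8D
Σ(formed) = 16×507 = 8112
ΔH = Σ(broken) − Σ(formed) = (4072 + 8D) − (8112) = −4040 + 8D
Setting this equal to −1824 kJ gives 8D = 2216, so D = 277 kJ/mol.

D(S-S) ≈ 277 kJ/mol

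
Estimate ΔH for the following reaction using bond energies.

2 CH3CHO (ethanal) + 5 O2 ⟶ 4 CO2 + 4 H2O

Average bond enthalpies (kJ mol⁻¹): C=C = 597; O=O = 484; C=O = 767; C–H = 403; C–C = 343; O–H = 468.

ΔH ≈ −2016 kJ

Bonds broken (reactants):
  C–C: 2 × 343 = 686
  C–H: 8 × 403 = 3224
  C=O: 2 × 767 = 1534
  O=O: 5 × 484 = 2420
  Σ(broken) = 7864 kJ
Bonds formed (products):
  C=O: 8 × 767 = 6136
  O–H: 8 × 468 = 3744
  Σ(formed) = 9880 kJ
ΔH = Σ(broken) − Σ(formed) = 7864 − 9880 = −2016 kJ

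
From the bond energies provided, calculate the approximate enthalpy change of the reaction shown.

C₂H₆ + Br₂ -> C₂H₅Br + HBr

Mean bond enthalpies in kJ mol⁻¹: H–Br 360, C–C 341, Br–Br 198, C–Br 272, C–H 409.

Bonds broken (reactants):
  Br–Br: 1 × 198 = 198
  C–C: 1 × 341 = 341
  C–H: 6 × 409 = 2454
  Σ(broken) = 2993 kJ
Bonds formed (products):
  C–Br: 1 × 272 = 272
  C–C: 1 × 341 = 341
  C–H: 5 × 409 = 2045
  H–Br: 1 × 360 = 360
  Σ(formed) = 3018 kJ
ΔH = Σ(broken) − Σ(formed) = 2993 − 3018 = −25 kJ

ΔH ≈ −25 kJ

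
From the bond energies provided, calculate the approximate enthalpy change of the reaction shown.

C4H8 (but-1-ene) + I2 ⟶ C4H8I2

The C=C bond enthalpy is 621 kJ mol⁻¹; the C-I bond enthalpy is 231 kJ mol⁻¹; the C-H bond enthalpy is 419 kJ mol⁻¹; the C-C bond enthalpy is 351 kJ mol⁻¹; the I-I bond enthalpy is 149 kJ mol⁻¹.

ΔH ≈ −43 kJ

Bonds broken (reactants):
  C-C: 2 × 351 = 702
  C-H: 8 × 419 = 3352
  C=C: 1 × 621 = 621
  I-I: 1 × 149 = 149
  Σ(broken) = 4824 kJ
Bonds formed (products):
  C-C: 3 × 351 = 1053
  C-H: 8 × 419 = 3352
  C-I: 2 × 231 = 462
  Σ(formed) = 4867 kJ
ΔH = Σ(broken) − Σ(formed) = 4824 − 4867 = −43 kJ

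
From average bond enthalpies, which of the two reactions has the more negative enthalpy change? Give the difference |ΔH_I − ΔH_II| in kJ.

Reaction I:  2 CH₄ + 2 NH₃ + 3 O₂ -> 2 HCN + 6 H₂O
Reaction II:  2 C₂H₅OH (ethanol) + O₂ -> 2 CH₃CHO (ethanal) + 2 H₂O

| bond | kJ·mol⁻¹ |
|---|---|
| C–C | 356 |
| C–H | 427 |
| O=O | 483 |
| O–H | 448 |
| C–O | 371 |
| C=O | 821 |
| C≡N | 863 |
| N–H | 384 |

Reaction I:
  Bonds broken (reactants):
    C–H: 8 × 427 = 3416
    N–H: 6 × 384 = 2304
    O=O: 3 × 483 = 1449
    Σ(broken) = 7169 kJ
  Bonds formed (products):
    C≡N: 2 × 863 = 1726
    C–H: 2 × 427 = 854
    O–H: 12 × 448 = 5376
    Σ(formed) = 7956 kJ
  ΔH_I = 7169 − 7956 = −787 kJ
Reaction II:
  Bonds broken (reactants):
    C–C: 2 × 356 = 712
    C–H: 10 × 427 = 4270
    C–O: 2 × 371 = 742
    O–H: 2 × 448 = 896
    O=O: 1 × 483 = 483
    Σ(broken) = 7103 kJ
  Bonds formed (products):
    C–C: 2 × 356 = 712
    C–H: 8 × 427 = 3416
    C=O: 2 × 821 = 1642
    O–H: 4 × 448 = 1792
    Σ(formed) = 7562 kJ
  ΔH_II = 7103 − 7562 = −459 kJ
ΔH_I − ΔH_II = −328 kJ, so reaction I has the more negative ΔH; |ΔH_I − ΔH_II| = 328 kJ.

Reaction I, by 328 kJ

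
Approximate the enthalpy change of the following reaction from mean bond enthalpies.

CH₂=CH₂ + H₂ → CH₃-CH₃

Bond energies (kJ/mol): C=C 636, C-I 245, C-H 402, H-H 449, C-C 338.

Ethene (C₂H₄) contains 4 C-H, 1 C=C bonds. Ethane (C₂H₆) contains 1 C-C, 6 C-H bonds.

Bonds broken (reactants):
  C-H: 4 × 402 = 1608
  C=C: 1 × 636 = 636
  H-H: 1 × 449 = 449
  Σ(broken) = 2693 kJ
Bonds formed (products):
  C-C: 1 × 338 = 338
  C-H: 6 × 402 = 2412
  Σ(formed) = 2750 kJ
ΔH = Σ(broken) − Σ(formed) = 2693 − 2750 = −57 kJ

ΔH ≈ −57 kJ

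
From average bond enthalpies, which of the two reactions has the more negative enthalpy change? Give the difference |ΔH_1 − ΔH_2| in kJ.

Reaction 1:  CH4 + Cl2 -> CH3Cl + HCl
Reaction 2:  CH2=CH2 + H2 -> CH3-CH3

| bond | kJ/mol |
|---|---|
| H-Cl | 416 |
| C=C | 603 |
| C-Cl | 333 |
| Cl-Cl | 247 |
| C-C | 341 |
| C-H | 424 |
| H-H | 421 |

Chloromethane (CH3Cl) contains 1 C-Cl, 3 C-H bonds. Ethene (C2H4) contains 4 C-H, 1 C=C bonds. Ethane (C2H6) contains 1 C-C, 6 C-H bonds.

Reaction 1:
  Bonds broken (reactants):
    C-H: 4 × 424 = 1696
    Cl-Cl: 1 × 247 = 247
    Σ(broken) = 1943 kJ
  Bonds formed (products):
    C-Cl: 1 × 333 = 333
    C-H: 3 × 424 = 1272
    H-Cl: 1 × 416 = 416
    Σ(formed) = 2021 kJ
  ΔH_1 = 1943 − 2021 = −78 kJ
Reaction 2:
  Bonds broken (reactants):
    C-H: 4 × 424 = 1696
    C=C: 1 × 603 = 603
    H-H: 1 × 421 = 421
    Σ(broken) = 2720 kJ
  Bonds formed (products):
    C-C: 1 × 341 = 341
    C-H: 6 × 424 = 2544
    Σ(formed) = 2885 kJ
  ΔH_2 = 2720 − 2885 = −165 kJ
ΔH_1 − ΔH_2 = +87 kJ, so reaction 2 has the more negative ΔH; |ΔH_1 − ΔH_2| = 87 kJ.

Reaction 2, by 87 kJ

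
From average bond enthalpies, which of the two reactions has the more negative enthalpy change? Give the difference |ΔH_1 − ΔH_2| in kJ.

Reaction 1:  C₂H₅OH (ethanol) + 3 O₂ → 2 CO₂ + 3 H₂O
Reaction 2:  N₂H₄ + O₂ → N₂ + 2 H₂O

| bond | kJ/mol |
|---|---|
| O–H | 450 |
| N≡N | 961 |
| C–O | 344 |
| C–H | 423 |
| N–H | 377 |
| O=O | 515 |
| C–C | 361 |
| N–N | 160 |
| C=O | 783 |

Reaction 1, by 439 kJ

Reaction 1:
  Bonds broken (reactants):
    C–C: 1 × 361 = 361
    C–H: 5 × 423 = 2115
    C–O: 1 × 344 = 344
    O–H: 1 × 450 = 450
    O=O: 3 × 515 = 1545
    Σ(broken) = 4815 kJ
  Bonds formed (products):
    C=O: 4 × 783 = 3132
    O–H: 6 × 450 = 2700
    Σ(formed) = 5832 kJ
  ΔH_1 = 4815 − 5832 = −1017 kJ
Reaction 2:
  Bonds broken (reactants):
    N–H: 4 × 377 = 1508
    N–N: 1 × 160 = 160
    O=O: 1 × 515 = 515
    Σ(broken) = 2183 kJ
  Bonds formed (products):
    N≡N: 1 × 961 = 961
    O–H: 4 × 450 = 1800
    Σ(formed) = 2761 kJ
  ΔH_2 = 2183 − 2761 = −578 kJ
ΔH_1 − ΔH_2 = −439 kJ, so reaction 1 has the more negative ΔH; |ΔH_1 − ΔH_2| = 439 kJ.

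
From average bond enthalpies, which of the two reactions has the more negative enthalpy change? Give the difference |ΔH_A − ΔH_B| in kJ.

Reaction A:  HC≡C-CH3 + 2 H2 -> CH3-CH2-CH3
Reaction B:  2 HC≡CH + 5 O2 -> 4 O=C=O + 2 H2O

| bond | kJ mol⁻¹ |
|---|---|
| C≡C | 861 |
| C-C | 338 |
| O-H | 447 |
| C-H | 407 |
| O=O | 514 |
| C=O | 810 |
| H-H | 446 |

Reaction B, by 2135 kJ

Reaction A:
  Bonds broken (reactants):
    C≡C: 1 × 861 = 861
    C-C: 1 × 338 = 338
    C-H: 4 × 407 = 1628
    H-H: 2 × 446 = 892
    Σ(broken) = 3719 kJ
  Bonds formed (products):
    C-C: 2 × 338 = 676
    C-H: 8 × 407 = 3256
    Σ(formed) = 3932 kJ
  ΔH_A = 3719 − 3932 = −213 kJ
Reaction B:
  Bonds broken (reactants):
    C≡C: 2 × 861 = 1722
    C-H: 4 × 407 = 1628
    O=O: 5 × 514 = 2570
    Σ(broken) = 5920 kJ
  Bonds formed (products):
    C=O: 8 × 810 = 6480
    O-H: 4 × 447 = 1788
    Σ(formed) = 8268 kJ
  ΔH_B = 5920 − 8268 = −2348 kJ
ΔH_A − ΔH_B = +2135 kJ, so reaction B has the more negative ΔH; |ΔH_A − ΔH_B| = 2135 kJ.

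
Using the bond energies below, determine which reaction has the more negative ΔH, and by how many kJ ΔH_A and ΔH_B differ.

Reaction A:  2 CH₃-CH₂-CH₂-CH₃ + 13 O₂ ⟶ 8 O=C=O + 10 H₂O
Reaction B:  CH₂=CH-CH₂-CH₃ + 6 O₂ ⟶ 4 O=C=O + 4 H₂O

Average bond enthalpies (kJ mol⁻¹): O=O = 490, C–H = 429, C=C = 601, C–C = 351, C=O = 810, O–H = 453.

Reaction A:
  Bonds broken (reactants):
    C–C: 6 × 351 = 2106
    C–H: 20 × 429 = 8580
    O=O: 13 × 490 = 6370
    Σ(broken) = 17056 kJ
  Bonds formed (products):
    C=O: 16 × 810 = 12960
    O–H: 20 × 453 = 9060
    Σ(formed) = 22020 kJ
  ΔH_A = 17056 − 22020 = −4964 kJ
Reaction B:
  Bonds broken (reactants):
    C–C: 2 × 351 = 702
    C–H: 8 × 429 = 3432
    C=C: 1 × 601 = 601
    O=O: 6 × 490 = 2940
    Σ(broken) = 7675 kJ
  Bonds formed (products):
    C=O: 8 × 810 = 6480
    O–H: 8 × 453 = 3624
    Σ(formed) = 10104 kJ
  ΔH_B = 7675 − 10104 = −2429 kJ
ΔH_A − ΔH_B = −2535 kJ, so reaction A has the more negative ΔH; |ΔH_A − ΔH_B| = 2535 kJ.

Reaction A, by 2535 kJ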